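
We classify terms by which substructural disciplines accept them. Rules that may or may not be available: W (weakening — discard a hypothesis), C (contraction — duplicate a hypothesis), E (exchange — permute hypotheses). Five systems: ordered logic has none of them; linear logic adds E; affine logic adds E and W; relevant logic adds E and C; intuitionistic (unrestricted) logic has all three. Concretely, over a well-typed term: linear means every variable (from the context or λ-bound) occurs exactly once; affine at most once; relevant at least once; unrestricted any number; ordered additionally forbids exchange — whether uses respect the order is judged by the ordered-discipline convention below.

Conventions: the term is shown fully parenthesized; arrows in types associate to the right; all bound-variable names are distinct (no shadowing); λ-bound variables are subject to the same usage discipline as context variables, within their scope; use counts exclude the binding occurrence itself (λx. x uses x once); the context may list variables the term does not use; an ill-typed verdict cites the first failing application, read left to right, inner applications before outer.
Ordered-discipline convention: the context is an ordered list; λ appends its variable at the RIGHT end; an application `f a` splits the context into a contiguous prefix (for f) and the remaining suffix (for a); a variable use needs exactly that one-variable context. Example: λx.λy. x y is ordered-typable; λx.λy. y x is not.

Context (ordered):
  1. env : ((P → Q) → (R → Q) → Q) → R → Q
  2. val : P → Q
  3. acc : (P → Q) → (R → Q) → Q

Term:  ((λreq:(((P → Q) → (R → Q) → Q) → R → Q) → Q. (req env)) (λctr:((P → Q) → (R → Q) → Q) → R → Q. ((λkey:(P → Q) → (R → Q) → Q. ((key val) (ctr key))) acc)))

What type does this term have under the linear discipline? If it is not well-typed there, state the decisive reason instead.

not well-typed under linear — uses contraction: key ×2
use counts: env ×1, val ×1, acc ×1, req (λ-bound) ×1, ctr (λ-bound) ×1, key (λ-bound) ×2
left-to-right use order: req, env, key, val, ctr, key, acc
typing: the term checks, with type Q
all disciplines: ordered ✗; linear ✗; affine ✗; relevant ✓; unrestricted ✓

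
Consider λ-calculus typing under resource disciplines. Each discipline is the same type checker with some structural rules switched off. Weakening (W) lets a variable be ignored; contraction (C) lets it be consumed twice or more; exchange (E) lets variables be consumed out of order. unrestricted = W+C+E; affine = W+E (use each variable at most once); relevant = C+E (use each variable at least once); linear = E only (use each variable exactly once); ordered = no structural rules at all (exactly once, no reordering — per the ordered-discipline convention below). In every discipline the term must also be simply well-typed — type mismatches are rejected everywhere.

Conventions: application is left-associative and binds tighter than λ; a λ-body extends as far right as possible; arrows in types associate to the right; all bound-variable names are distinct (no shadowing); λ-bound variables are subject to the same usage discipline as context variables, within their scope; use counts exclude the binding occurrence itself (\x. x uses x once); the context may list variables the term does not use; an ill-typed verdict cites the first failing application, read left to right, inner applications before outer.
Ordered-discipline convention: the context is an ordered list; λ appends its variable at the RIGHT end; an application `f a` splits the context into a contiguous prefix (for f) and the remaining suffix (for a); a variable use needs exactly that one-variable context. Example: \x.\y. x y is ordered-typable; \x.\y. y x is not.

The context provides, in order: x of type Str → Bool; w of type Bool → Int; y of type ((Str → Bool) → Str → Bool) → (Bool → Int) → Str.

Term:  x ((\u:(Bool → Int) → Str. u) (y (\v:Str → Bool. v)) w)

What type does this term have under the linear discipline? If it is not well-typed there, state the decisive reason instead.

term : Bool
variable uses: x: 1, w: 1, y: 1, u (λ-bound): 1, v (λ-bound): 1
use order (left to right): x, u, y, v, w
typing: well-typed at Bool
per-discipline verdicts: ordered ✗; linear ✓; affine ✓; relevant ✓; unrestricted ✓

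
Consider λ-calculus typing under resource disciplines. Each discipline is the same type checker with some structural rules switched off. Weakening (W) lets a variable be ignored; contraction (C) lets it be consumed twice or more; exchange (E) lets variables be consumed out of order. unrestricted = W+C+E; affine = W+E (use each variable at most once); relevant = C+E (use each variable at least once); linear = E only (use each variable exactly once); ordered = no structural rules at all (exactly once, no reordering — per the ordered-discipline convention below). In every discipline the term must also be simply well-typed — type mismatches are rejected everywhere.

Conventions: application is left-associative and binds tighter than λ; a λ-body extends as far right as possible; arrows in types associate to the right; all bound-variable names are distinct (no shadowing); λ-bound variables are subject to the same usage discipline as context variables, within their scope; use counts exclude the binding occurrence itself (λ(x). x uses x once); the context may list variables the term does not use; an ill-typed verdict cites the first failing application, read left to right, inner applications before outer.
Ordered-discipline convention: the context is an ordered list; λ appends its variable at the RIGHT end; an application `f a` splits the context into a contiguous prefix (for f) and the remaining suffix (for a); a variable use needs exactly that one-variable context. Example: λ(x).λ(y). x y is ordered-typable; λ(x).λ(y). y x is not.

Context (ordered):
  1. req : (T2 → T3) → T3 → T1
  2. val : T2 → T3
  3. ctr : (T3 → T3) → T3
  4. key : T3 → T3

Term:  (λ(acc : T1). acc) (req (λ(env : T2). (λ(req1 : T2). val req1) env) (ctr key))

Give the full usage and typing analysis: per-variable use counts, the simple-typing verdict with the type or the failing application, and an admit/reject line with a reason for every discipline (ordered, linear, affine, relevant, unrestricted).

counts: req: 1; val: 1; ctr: 1; key: 1; acc (λ-bound): 1; env (λ-bound): 1; req1 (λ-bound): 1
left-to-right use order: acc, req, val, req1, env, ctr, key
typing: well-typed at T1
ordered ✓ (req, val, ctr, key, acc, env, req1 once each; derivable with no W/C/E)
linear ✓ (each of req, val, ctr, key, acc, env, req1 used exactly once)
affine ✓ (at most one use each (req, val, ctr, key, acc, env, req1))
relevant ✓ (req, val, ctr, key, acc, env, req1: all used, weakening unneeded)
unrestricted ✓ (typability at T1 is all that's needed)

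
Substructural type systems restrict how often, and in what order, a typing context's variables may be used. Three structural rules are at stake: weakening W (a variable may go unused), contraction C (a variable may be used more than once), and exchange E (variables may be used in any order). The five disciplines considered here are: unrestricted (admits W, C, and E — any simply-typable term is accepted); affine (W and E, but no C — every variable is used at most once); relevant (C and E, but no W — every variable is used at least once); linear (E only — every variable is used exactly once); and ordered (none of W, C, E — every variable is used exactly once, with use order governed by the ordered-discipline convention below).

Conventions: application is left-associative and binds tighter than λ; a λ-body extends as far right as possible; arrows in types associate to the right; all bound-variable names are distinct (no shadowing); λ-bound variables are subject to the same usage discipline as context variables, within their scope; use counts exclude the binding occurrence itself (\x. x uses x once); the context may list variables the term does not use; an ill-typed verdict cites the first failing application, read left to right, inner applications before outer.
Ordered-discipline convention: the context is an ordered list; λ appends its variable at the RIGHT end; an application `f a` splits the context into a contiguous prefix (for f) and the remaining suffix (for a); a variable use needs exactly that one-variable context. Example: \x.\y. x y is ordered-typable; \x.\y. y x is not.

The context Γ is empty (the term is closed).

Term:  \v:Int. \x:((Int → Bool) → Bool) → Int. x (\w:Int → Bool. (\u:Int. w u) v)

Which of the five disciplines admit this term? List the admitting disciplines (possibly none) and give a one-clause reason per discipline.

admitting disciplines: linear, affine, relevant, unrestricted
counts: v (λ-bound)=1; x (λ-bound)=1; w (λ-bound)=1; u (λ-bound)=1
uses in reading order: x, w, u, v
typing: well-typed — term : Int → (((Int → Bool) → Bool) → Int) → Int
ordered: ✗, no contiguous prefix/suffix split fits x, w, u, v
linear: ✓, single use per variable (v, x, w, u)
affine: ✓, none of v, x, w, u used more than once
relevant: ✓, at least one use each (v, x, w, u)
unrestricted: ✓, type-checks (Int → (((Int → Bool) → Bool) → Int) → Int) and nothing is barred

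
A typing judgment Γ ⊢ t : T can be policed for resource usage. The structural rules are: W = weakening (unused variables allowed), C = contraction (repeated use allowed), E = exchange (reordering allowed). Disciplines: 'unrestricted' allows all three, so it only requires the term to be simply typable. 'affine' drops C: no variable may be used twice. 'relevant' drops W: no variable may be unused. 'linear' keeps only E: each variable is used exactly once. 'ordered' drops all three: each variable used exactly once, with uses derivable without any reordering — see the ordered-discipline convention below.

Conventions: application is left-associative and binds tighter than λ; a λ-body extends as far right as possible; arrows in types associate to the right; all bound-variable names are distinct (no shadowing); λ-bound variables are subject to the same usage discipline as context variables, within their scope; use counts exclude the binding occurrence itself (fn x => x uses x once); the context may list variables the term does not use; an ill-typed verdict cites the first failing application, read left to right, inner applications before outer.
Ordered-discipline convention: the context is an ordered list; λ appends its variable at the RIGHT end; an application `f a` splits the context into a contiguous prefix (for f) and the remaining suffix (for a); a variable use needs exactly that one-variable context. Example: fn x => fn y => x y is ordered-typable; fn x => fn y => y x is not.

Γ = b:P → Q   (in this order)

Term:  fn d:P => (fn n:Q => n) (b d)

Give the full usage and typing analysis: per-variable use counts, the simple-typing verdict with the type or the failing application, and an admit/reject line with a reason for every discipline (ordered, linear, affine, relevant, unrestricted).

usage: b ×1; d (λ-bound) ×1; n (λ-bound) ×1
order of uses: n, b, d
typing: ✓ — P → Q
ordered: ✓ — b, d, n once each; derivable with no W/C/E
linear: ✓ — each of b, d, n used exactly once
affine: ✓ — at most one use each (b, d, n)
relevant: ✓ — none of b, d, n goes unused
unrestricted: ✓ — typability at P → Q is all that's needed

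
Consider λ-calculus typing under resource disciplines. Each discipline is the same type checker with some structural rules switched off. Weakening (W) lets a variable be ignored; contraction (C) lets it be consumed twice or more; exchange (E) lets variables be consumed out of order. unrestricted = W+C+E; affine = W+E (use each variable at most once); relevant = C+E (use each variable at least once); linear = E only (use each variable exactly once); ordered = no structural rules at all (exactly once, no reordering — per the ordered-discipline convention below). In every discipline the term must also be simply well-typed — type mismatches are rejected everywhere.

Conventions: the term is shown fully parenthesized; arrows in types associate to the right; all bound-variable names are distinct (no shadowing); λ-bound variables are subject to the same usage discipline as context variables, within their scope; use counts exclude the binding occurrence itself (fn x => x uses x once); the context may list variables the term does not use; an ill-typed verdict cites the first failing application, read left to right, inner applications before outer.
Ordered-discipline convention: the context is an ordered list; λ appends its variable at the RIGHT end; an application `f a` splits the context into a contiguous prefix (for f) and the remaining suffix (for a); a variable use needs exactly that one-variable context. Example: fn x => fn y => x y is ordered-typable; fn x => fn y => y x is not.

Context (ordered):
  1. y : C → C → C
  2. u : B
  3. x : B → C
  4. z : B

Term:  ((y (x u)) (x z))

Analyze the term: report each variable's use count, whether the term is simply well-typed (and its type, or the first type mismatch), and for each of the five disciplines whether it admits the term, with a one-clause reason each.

use counts: y: 1×; u: 1×; x: 2×; z: 1×
order of uses: y, x, u, x, z
typing: well-typed at C
ordered: ✗ — needs contraction — x ×2
linear: ✗ — needs contraction — x ×2
affine: ✗ — needs contraction — x ×2
relevant: ✓ — none of y, u, x, z goes unused
unrestricted: ✓ — typability at C is all that's needed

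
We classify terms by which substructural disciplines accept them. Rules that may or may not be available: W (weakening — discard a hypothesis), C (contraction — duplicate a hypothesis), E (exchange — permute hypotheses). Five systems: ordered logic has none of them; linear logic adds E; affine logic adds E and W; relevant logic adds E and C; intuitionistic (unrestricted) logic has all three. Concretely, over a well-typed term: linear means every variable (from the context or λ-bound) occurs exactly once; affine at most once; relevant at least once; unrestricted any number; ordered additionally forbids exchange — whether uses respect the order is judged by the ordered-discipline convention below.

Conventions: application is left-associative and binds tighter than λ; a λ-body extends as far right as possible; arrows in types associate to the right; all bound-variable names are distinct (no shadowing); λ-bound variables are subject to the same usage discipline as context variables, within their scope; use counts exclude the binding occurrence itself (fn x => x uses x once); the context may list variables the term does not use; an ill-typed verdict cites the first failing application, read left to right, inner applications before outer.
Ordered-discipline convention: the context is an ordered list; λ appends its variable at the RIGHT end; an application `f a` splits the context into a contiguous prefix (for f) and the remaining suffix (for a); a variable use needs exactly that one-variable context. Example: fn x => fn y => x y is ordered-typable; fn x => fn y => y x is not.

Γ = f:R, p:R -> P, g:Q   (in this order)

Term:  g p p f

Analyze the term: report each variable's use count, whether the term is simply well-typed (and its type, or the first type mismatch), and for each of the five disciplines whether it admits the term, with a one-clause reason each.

counts: f: 1×; p: 2×; g: 1×
uses in reading order: g, p, p, f
typing: ill-typed: non-arrow in function slot: Q
ordered ✗ (not simply typable)
linear ✗ (fails simple typing)
affine ✗ (a type mismatch blocks all five)
relevant ✗ (the type mismatch rejects it)
unrestricted ✗ (not simply typable)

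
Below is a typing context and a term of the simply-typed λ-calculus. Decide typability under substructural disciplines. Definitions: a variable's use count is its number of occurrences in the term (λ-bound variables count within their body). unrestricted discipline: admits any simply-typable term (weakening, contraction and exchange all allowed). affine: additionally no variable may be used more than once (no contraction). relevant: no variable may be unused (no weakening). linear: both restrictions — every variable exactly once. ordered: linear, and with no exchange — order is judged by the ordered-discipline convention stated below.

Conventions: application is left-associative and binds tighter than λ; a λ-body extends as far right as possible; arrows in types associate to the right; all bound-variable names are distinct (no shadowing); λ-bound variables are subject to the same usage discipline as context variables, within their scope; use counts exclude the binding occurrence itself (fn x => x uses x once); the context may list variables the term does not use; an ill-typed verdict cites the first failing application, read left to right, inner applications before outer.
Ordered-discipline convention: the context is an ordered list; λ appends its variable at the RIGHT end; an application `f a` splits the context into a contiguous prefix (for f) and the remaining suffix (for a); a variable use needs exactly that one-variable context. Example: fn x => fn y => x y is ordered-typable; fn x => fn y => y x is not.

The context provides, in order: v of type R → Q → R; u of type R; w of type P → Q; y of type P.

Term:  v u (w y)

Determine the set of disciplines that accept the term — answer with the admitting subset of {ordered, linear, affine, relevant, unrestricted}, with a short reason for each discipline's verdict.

admitted by: ordered, linear, affine, relevant, unrestricted
use counts: v ×1, u ×1, w ×1, y ×1
use order (left to right): v, u, w, y
typing: well-typed at R
ordered: ✓, single-use (v, u, w, y), ordered derivation ok
linear: ✓, each of v, u, w, y used exactly once
affine: ✓, none of v, u, w, y used more than once
relevant: ✓, none of v, u, w, y goes unused
unrestricted: ✓, well-typed at R; no restrictions here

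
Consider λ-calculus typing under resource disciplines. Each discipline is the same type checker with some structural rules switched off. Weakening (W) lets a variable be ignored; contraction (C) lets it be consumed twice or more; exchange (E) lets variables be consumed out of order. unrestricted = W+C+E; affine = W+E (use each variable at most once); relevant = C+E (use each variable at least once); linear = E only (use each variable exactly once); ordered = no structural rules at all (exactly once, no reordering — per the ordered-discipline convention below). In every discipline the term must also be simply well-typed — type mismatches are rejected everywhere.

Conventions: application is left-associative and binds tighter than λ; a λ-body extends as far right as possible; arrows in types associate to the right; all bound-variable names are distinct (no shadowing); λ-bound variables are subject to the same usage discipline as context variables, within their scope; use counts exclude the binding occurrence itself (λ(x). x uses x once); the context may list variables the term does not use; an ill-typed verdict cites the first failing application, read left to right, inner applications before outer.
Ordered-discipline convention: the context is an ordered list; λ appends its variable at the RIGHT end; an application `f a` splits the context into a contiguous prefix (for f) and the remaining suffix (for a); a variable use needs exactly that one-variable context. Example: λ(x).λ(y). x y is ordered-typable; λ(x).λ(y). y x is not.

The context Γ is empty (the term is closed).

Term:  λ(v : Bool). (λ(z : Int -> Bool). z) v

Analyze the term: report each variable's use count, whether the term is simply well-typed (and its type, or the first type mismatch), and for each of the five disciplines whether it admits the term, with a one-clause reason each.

counts: v [bound]=1, z [bound]=1
uses in reading order: z, v
typing: ill-typed: an application expects Int -> Bool but receives Bool
ordered: ✗, not simply typable
linear: ✗, fails simple typing
affine: ✗, a type mismatch blocks all five
relevant: ✗, the type mismatch rejects it
unrestricted: ✗, not simply typable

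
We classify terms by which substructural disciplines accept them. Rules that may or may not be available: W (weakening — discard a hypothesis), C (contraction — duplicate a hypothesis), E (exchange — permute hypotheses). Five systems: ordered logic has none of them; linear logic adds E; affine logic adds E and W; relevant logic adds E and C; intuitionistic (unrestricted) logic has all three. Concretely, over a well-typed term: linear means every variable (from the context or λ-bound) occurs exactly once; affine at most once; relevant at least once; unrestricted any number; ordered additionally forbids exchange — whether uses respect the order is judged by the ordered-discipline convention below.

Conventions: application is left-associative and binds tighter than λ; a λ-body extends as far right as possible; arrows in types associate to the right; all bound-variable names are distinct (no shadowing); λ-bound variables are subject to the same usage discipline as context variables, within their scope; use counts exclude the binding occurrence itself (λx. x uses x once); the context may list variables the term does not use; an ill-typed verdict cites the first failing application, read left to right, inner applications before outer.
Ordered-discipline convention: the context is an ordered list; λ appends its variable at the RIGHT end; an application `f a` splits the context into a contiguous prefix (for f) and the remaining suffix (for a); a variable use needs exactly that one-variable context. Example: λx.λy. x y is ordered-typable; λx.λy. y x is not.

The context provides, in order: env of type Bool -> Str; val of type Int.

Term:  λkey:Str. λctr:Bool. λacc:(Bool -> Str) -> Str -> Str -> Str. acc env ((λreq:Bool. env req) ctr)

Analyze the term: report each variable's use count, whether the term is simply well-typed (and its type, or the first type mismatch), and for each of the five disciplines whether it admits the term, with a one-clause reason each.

usage: env ×2, val ×0, key (bound) ×0, ctr (bound) ×1, acc (bound) ×1, req (bound) ×1
order of uses: acc, env, env, req, ctr
typing: well-typed — term : Str -> Bool -> ((Bool -> Str) -> Str -> Str -> Str) -> Str -> Str
ordered: ✗, env ×2 used more than once (contraction); val, key never used (weakening)
linear: ✗, env ×2 used more than once (contraction); val, key never used (weakening)
affine: ✗, env ×2 used more than once (contraction)
relevant: ✗, val, key never used (weakening)
unrestricted: ✓, typability at Str -> Bool -> ((Bool -> Str) -> Str -> Str -> Str) -> Str -> Str is all that's needed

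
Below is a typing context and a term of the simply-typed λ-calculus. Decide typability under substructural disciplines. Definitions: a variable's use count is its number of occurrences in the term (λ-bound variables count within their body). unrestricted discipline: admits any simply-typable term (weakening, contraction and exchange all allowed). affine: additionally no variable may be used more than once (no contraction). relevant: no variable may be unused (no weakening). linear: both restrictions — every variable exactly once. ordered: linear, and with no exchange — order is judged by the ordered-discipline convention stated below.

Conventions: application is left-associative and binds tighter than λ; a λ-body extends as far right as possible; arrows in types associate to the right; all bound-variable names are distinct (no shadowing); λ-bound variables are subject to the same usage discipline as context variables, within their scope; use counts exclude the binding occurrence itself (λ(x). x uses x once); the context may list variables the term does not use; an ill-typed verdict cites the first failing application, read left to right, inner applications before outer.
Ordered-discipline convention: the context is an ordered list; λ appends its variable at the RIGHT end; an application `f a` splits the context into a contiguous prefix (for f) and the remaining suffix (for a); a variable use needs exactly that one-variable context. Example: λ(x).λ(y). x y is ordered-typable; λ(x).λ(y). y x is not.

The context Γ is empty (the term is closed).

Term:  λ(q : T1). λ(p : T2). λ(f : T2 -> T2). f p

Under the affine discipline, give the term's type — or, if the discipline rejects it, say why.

term : T1 -> T2 -> (T2 -> T2) -> T2
variable uses: q (λ-bound) ×0; p (λ-bound) ×1; f (λ-bound) ×1
order of uses: f, p
typing: ✓ — T1 -> T2 -> (T2 -> T2) -> T2
across the five disciplines: ordered ✗, linear ✗, affine ✓, relevant ✗, unrestricted ✓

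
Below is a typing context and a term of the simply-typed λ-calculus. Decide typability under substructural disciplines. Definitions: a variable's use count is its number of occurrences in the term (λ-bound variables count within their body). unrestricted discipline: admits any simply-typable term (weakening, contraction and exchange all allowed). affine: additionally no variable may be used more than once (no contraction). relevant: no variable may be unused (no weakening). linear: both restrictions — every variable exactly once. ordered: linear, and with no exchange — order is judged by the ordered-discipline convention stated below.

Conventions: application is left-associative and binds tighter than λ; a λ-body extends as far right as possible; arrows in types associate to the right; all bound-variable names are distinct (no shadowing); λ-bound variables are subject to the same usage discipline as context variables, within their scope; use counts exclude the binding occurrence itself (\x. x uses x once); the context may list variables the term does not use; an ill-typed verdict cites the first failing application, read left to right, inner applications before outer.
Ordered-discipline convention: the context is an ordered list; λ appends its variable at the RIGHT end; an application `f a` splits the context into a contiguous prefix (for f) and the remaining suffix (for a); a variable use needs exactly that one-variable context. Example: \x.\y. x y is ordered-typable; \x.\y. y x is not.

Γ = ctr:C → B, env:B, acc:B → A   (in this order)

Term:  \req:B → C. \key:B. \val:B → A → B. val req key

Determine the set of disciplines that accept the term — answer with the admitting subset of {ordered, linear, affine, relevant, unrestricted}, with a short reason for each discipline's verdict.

accepted by: none
variable uses: ctr ×0; env ×0; acc ×0; req [bound] ×1; key [bound] ×1; val [bound] ×1
left-to-right use order: val, req, key
typing: ill-typed: an application expects B but receives B → C
ordered ✗ (fails simple typing)
linear ✗ (a type mismatch blocks all five)
affine ✗ (the type mismatch rejects it)
relevant ✗ (not simply typable)
unrestricted ✗ (fails simple typing)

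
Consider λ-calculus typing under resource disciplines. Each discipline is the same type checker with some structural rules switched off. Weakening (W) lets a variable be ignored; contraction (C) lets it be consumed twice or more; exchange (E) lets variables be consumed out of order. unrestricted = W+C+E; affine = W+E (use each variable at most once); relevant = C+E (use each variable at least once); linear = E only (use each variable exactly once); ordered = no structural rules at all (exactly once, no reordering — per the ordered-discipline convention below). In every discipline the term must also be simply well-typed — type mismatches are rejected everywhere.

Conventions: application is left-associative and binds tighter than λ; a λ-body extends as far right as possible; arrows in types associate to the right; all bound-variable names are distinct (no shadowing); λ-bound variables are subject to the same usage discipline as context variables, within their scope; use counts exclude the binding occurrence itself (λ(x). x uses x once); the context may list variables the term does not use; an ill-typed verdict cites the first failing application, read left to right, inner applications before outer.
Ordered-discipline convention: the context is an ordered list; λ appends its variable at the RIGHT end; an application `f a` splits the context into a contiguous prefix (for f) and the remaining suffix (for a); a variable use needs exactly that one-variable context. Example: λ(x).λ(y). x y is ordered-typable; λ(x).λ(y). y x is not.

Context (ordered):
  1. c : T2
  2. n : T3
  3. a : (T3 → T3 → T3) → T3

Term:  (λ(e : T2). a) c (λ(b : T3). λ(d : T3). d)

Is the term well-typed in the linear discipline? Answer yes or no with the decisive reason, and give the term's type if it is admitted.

no — n, e, b left unused
use counts: c: 1, n: 0, a: 1, e [bound]: 0, b [bound]: 0, d [bound]: 1
use order (left to right): a, c, d
typing: the term checks, with type T3
all disciplines: ordered ✗ · linear ✗ · affine ✓ · relevant ✗ · unrestricted ✓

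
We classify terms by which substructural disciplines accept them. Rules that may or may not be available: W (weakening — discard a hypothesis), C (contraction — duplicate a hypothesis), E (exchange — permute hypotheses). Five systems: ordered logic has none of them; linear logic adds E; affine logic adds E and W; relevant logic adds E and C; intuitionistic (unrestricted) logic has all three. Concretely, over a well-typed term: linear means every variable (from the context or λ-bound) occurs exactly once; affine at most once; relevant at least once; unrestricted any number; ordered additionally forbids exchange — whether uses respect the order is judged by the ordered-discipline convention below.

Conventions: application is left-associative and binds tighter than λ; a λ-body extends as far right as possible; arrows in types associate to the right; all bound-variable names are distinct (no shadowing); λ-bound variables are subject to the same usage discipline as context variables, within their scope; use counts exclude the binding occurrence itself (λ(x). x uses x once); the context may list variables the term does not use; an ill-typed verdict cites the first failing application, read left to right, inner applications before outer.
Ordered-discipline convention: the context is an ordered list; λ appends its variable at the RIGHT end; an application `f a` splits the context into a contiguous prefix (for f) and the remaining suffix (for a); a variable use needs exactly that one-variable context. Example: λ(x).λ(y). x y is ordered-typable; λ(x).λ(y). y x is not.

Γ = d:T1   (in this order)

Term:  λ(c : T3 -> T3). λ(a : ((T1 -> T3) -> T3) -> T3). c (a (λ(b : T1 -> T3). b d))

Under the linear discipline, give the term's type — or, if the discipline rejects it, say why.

term : (T3 -> T3) -> (((T1 -> T3) -> T3) -> T3) -> T3
use counts: d=1, c (bound)=1, a (bound)=1, b (bound)=1
left-to-right use order: c, a, b, d
typing: the term checks, with type (T3 -> T3) -> (((T1 -> T3) -> T3) -> T3) -> T3
per-discipline verdicts: ordered ✗ | linear ✓ | affine ✓ | relevant ✓ | unrestricted ✓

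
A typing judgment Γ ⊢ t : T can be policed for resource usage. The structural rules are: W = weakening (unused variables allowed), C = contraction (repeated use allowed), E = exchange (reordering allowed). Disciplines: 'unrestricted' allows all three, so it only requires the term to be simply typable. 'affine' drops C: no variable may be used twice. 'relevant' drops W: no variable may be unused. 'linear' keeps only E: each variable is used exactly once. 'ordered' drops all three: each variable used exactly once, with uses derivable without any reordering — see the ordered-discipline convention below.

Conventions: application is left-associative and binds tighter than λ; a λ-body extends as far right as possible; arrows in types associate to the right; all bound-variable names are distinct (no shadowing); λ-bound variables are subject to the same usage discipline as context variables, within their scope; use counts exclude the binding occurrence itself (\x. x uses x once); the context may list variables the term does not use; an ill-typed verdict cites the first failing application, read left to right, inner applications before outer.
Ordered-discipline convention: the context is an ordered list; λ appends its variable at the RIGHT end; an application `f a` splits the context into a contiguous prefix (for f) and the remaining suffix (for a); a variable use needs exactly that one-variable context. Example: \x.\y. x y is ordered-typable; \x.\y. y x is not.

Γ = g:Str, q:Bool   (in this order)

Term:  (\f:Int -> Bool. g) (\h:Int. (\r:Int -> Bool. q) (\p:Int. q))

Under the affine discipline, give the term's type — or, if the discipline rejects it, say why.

not well-typed under affine — uses contraction: q ×2
usage: g: 1, q: 2, f [bound]: 0, h [bound]: 0, r [bound]: 0, p [bound]: 0
use order (left to right): g, q, q
typing: the term checks, with type Str
per-discipline verdicts: ordered ✗; linear ✗; affine ✗; relevant ✗; unrestricted ✓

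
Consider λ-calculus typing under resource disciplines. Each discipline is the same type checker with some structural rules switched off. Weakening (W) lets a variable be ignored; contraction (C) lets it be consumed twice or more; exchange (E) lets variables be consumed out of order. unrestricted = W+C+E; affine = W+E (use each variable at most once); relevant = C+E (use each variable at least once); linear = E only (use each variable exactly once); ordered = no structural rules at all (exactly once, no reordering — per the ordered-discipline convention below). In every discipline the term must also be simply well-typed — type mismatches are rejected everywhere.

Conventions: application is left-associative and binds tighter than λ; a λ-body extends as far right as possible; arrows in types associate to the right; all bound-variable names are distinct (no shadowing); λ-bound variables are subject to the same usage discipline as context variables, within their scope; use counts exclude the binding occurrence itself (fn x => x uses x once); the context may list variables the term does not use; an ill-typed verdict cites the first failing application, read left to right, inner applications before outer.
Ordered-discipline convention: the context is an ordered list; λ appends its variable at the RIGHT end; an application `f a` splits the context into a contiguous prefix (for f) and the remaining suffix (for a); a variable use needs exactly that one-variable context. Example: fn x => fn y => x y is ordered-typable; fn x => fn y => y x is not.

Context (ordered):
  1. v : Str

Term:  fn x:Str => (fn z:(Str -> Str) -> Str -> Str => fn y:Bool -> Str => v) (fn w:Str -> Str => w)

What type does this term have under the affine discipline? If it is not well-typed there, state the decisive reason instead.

term : Str -> (Bool -> Str) -> Str
variable uses: v: 1×; x (λ-bound): 0×; z (λ-bound): 0×; y (λ-bound): 0×; w (λ-bound): 1×
uses in reading order: v, w
typing: the term checks, with type Str -> (Bool -> Str) -> Str
per-discipline verdicts: ordered ✗ · linear ✗ · affine ✓ · relevant ✗ · unrestricted ✓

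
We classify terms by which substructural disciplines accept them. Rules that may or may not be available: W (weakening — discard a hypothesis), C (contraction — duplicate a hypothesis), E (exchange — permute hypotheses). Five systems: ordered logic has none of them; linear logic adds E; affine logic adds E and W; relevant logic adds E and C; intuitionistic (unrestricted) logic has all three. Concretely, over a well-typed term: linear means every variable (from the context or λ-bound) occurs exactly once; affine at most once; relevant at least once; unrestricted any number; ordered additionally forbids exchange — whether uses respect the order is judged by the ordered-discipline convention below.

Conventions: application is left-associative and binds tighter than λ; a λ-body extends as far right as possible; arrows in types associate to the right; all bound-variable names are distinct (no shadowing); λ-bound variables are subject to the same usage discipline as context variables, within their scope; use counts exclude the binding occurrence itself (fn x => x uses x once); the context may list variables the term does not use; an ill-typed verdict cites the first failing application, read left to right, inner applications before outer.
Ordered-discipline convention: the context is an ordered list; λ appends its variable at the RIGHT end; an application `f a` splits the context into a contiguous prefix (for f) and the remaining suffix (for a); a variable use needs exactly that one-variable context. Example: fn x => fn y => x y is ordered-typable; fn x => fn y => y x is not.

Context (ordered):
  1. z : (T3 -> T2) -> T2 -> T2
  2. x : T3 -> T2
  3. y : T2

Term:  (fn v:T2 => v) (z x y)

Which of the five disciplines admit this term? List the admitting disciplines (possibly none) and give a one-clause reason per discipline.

admitted by: ordered, linear, affine, relevant, unrestricted
counts: z: 1×; x: 1×; y: 1×; v (bound): 1×
use order (left to right): v, z, x, y
typing: ✓ — T2
ordered: ✓ — z, x, y, v: once each, no exchange needed
linear: ✓ — each of z, x, y, v used exactly once
affine: ✓ — no duplicate uses among z, x, y, v
relevant: ✓ — none of z, x, y, v goes unused
unrestricted: ✓ — well-typed at T2; no restrictions here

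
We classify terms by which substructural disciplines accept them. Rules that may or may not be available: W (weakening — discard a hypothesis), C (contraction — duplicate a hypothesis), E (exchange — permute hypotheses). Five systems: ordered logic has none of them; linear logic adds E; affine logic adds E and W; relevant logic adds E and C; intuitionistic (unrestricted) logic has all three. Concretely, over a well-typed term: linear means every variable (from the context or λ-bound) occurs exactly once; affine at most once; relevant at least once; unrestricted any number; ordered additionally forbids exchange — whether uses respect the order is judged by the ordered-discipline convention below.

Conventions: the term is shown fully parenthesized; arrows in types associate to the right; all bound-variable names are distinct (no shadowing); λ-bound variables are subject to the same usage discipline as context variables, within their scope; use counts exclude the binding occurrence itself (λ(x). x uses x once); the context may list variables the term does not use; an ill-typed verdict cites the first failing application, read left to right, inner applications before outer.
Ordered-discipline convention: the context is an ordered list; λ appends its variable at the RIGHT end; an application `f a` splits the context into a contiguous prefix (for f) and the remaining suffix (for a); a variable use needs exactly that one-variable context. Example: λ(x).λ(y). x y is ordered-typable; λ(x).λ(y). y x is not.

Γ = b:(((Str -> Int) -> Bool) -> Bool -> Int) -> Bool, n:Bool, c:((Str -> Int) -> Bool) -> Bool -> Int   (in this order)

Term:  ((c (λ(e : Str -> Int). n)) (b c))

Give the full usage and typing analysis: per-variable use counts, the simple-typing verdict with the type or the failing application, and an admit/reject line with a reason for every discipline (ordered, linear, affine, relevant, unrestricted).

use counts: b: 1×; n: 1×; c: 2×; e [bound]: 0×
use order (left to right): c, n, b, c
typing: well-typed — term : Int
ordered: ✗, repeated use of c ×2; needs weakening: e unused
linear: ✗, repeated use of c ×2; needs weakening: e unused
affine: ✗, repeated use of c ×2
relevant: ✗, needs weakening: e unused
unrestricted: ✓, simply typable at Int; W, C, E all held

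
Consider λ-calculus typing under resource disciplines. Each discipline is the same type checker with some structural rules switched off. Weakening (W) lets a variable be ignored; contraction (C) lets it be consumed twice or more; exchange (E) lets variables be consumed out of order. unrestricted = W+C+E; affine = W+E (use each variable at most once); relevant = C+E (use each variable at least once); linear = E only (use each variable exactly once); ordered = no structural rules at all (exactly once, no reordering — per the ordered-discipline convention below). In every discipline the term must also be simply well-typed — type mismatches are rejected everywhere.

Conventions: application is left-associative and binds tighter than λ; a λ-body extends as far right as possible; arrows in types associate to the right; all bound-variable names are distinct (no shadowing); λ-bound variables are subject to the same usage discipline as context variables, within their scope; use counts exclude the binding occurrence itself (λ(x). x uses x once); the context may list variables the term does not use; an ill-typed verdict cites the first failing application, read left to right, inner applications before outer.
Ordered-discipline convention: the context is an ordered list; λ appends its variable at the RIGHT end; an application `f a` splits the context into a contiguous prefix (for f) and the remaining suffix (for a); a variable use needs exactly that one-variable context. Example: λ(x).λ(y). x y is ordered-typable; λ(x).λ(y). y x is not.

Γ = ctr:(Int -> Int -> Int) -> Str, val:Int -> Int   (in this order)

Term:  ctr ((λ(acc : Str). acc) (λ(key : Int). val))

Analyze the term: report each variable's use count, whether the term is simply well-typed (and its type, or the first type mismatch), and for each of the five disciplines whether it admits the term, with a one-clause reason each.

variable uses: ctr ×1, val ×1, acc (λ-bound) ×1, key (λ-bound) ×0
use order (left to right): ctr, acc, val
typing: ill-typed: an argument Int -> Int -> Int mismatches the expected Str
ordered ✗ (fails simple typing)
linear ✗ (a type mismatch blocks all five)
affine ✗ (the type mismatch rejects it)
relevant ✗ (not simply typable)
unrestricted ✗ (fails simple typing)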